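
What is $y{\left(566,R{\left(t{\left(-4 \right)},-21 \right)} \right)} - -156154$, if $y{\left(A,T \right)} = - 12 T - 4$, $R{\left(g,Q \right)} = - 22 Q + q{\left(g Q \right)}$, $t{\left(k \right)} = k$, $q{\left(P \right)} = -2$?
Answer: $150630$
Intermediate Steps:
$R{\left(g,Q \right)} = -2 - 22 Q$ ($R{\left(g,Q \right)} = - 22 Q - 2 = -2 - 22 Q$)
$y{\left(A,T \right)} = -4 - 12 T$
$y{\left(566,R{\left(t{\left(-4 \right)},-21 \right)} \right)} - -156154 = \left(-4 - 12 \left(-2 - -462\right)\right) - -156154 = \left(-4 - 12 \left(-2 + 462\right)\right) + 156154 = \left(-4 - 5520\right) + 156154 = -5524 + 156154 = 150630$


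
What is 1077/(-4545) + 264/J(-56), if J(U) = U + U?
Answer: -55021/21210 ≈ -2.5941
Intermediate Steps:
J(U) = 2*U
1077/(-4545) + 264/J(-56) = 1077/(-4545) + 264/((2*(-56))) = 1077*(-1/4545) + 264/(-112) = -359/1515 + 264*(-1/112) = -359/1515 - 33/14 = -55021/21210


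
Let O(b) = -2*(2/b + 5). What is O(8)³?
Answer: -9261/8 ≈ -1157.6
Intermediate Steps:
O(b) = -10 - 4/b (O(b) = -2*(5 + 2/b) = -10 - 4/b)
O(8)³ = (-10 - 4/8)³ = (-10 - 4*⅛)³ = (-10 - ½)³ = (-21/2)³ = -9261/8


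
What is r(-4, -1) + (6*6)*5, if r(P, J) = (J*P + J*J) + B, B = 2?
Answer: 187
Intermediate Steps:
r(P, J) = 2 + J² + J*P (r(P, J) = (J*P + J*J) + 2 = (J*P + J²) + 2 = (J² + J*P) + 2 = 2 + J² + J*P)
r(-4, -1) + (6*6)*5 = (2 + (-1)² - 1*(-4)) + (6*6)*5 = (2 + 1 + 4) + 36*5 = 7 + 180 = 187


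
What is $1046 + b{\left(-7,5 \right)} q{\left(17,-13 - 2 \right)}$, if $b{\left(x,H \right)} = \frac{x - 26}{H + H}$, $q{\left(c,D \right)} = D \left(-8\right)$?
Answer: $650$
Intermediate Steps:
$q{\left(c,D \right)} = - 8 D$
$b{\left(x,H \right)} = \frac{-26 + x}{2 H}$
$1046 + b{\left(-7,5 \right)} q{\left(17,-13 - 2 \right)} = 1046 + \frac{-26 - 7}{2 \cdot 5} \left(- 8 \left(-13 - 2\right)\right) = 1046 + \frac{1}{2} \cdot \frac{1}{5} \left(-33\right) \left(\left(-8\right) \left(-15\right)\right) = 1046 - 396 = 650$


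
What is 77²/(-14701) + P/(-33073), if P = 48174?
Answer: -904295791/486206173 ≈ -1.8599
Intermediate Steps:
77²/(-14701) + P/(-33073) = 77²/(-14701) + 48174/(-33073) = 5929*(-1/14701) + 48174*(-1/33073) = -5929/14701 - 48174/33073 = -904295791/486206173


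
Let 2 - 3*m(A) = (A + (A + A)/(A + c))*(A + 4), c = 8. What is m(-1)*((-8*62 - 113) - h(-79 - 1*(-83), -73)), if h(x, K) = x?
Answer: -25133/21 ≈ -1196.8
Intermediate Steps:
m(A) = 2/3 - (4 + A)*(A + 2*A/(8 + A))/3 (m(A) = 2/3 - (A + (A + A)/(A + 8))*(A + 4)/3 = 2/3 - (A + (2*A)/(8 + A))*(4 + A)/3 = 2/3 - (A + 2*A/(8 + A))*(4 + A)/3 = 2/3 - (4 + A)*(A + 2*A/(8 + A))/3)
m(-1)*((-8*62 - 113) - h(-79 - 1*(-83), -73)) = ((16 - 1*(-1)**3 - 38*(-1) - 14*(-1)**2)/(3*(8 - 1)))*((-8*62 - 113) - (-79 - 1*(-83))) = ((1/3)*(16 - 1*(-1) + 38 - 14*1)/7)*((-496 - 113) - (-79 + 83)) = ((1/3)*(1/7)*(16 + 1 + 38 - 14))*(-609 - 1*4) = ((1/3)*(1/7)*41)*(-609 - 4) = (41/21)*(-613) = -25133/21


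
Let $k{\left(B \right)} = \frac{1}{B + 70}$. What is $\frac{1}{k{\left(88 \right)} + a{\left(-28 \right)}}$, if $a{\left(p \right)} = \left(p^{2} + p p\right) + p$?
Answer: $\frac{158}{243321} \approx 0.00064935$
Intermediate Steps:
$a{\left(p \right)} = p + 2 p^{2}$ ($a{\left(p \right)} = \left(p^{2} + p^{2}\right) + p = 2 p^{2} + p = p + 2 p^{2}$)
$k{\left(B \right)} = \frac{1}{70 + B}$
$\frac{1}{k{\left(88 \right)} + a{\left(-28 \right)}} = \frac{1}{\frac{1}{70 + 88} - 28 \left(1 + 2 \left(-28\right)\right)} = \frac{1}{\frac{1}{158} - 28 \left(1 - 56\right)} = \frac{1}{\frac{1}{158} - -1540} = \frac{1}{\frac{1}{158} + 1540} = \frac{1}{\frac{243321}{158}} = \frac{158}{243321}$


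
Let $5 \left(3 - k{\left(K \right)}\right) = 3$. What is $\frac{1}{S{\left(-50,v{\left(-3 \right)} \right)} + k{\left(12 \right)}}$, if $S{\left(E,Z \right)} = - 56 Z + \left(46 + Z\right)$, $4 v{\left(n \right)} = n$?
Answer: $\frac{20}{1793} \approx 0.011154$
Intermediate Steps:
$v{\left(n \right)} = \frac{n}{4}$
$k{\left(K \right)} = \frac{12}{5}$ ($k{\left(K \right)} = 3 - \frac{3}{5} = \frac{12}{5}$)
$S{\left(E,Z \right)} = 46 - 55 Z$
$\frac{1}{S{\left(-50,v{\left(-3 \right)} \right)} + k{\left(12 \right)}} = \frac{1}{\left(46 - 55 \cdot \frac{1}{4} \left(-3\right)\right) + \frac{12}{5}} = \frac{1}{\left(46 - - \frac{165}{4}\right) + \frac{12}{5}} = \frac{1}{\left(46 + \frac{165}{4}\right) + \frac{12}{5}} = \frac{1}{\frac{349}{4} + \frac{12}{5}} = \frac{1}{\frac{1793}{20}} = \frac{20}{1793}$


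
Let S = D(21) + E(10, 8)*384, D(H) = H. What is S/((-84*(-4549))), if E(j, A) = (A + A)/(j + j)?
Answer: 547/636860 ≈ 0.00085890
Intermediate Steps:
E(j, A) = A/j (E(j, A) = (2*A)/((2*j)) = (2*A)*(1/(2*j)) = A/j)
S = 1641/5 (S = 21 + (8/10)*384 = 21 + (8*(1/10))*384 = 21 + (4/5)*384 = 21 + 1536/5 = 1641/5 ≈ 328.20)
S/((-84*(-4549))) = 1641/(5*((-84*(-4549)))) = (1641/5)/382116 = (1641/5)*(1/382116) = 547/636860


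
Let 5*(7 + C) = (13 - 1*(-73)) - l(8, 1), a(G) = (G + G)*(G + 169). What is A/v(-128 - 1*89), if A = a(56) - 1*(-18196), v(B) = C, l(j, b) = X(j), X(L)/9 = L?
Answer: -216980/21 ≈ -10332.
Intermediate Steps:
X(L) = 9*L
a(G) = 2*G*(169 + G) (a(G) = (2*G)*(169 + G) = 2*G*(169 + G))
l(j, b) = 9*j
C = -21/5 (C = -7 + ((13 - 1*(-73)) - 9*8)/5 = -7 + ((13 + 73) - 1*72)/5 = -7 + (86 - 72)/5 = -7 + (⅕)*14 = -7 + 14/5 = -21/5 ≈ -4.2000)
v(B) = -21/5
A = 43396 (A = 2*56*(169 + 56) - 1*(-18196) = 2*56*225 + 18196 = 25200 + 18196 = 43396)
A/v(-128 - 1*89) = 43396/(-21/5) = 43396*(-5/21) = -216980/21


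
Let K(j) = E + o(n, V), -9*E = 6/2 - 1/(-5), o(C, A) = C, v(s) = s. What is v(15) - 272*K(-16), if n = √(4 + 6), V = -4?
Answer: 5027/45 - 272*√10 ≈ -748.43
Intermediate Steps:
n = √10 ≈ 3.1623
E = -16/45 (E = -(6/2 - 1/(-5))/9 = -(6*(½) - 1*(-⅕))/9 = -(3 + ⅕)/9 = -⅑*16/5 = -16/45 ≈ -0.35556)
K(j) = -16/45 + √10
v(15) - 272*K(-16) = 15 - 272*(-16/45 + √10) = 15 + (4352/45 - 272*√10) = 5027/45 - 272*√10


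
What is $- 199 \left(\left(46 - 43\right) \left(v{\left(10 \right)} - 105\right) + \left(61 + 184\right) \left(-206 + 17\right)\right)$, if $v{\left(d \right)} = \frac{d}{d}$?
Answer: $9276783$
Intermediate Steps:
$v{\left(d \right)} = 1$
$- 199 \left(\left(46 - 43\right) \left(v{\left(10 \right)} - 105\right) + \left(61 + 184\right) \left(-206 + 17\right)\right) = - 199 \left(\left(46 - 43\right) \left(1 - 105\right) + \left(61 + 184\right) \left(-206 + 17\right)\right) = - 199 \left(3 \left(-104\right) + 245 \left(-189\right)\right) = - 199 \left(-312 - 46305\right) = \left(-199\right) \left(-46617\right) = 9276783$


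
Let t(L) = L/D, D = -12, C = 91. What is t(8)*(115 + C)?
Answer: -412/3 ≈ -137.33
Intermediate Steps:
t(L) = -L/12 (t(L) = L/(-12) = L*(-1/12) = -L/12)
t(8)*(115 + C) = (-1/12*8)*(115 + 91) = -⅔*206 = -412/3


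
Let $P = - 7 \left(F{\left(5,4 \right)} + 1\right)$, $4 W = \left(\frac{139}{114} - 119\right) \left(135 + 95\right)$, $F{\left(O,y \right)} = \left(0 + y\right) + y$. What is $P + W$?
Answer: $- \frac{1558469}{228} \approx -6835.4$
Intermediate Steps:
$F{\left(O,y \right)} = 2 y$ ($F{\left(O,y \right)} = y + y = 2 y$)
$W = - \frac{1544105}{228}$ ($W = \frac{\left(\frac{139}{114} - 119\right) \left(135 + 95\right)}{4} = \frac{\left(139 \cdot \frac{1}{114} - 119\right) 230}{4} = \frac{\left(\frac{139}{114} - 119\right) 230}{4} = \frac{\left(- \frac{13427}{114}\right) 230}{4} = \frac{1}{4} \left(- \frac{1544105}{57}\right) = - \frac{1544105}{228} \approx -6772.4$)
$P = -63$ ($P = - 7 \left(2 \cdot 4 + 1\right) = - 7 \left(8 + 1\right) = \left(-7\right) 9 = -63$)
$P + W = -63 - \frac{1544105}{228} = - \frac{1558469}{228}$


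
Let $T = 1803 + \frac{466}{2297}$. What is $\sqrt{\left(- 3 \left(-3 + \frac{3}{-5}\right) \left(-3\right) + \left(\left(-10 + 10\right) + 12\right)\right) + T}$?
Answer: $\frac{\sqrt{235161014135}}{11485} \approx 42.223$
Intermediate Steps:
$T = \frac{4141957}{2297}$ ($T = 1803 + 466 \cdot \frac{1}{2297} = 1803 + \frac{466}{2297} = \frac{4141957}{2297} \approx 1803.2$)
$\sqrt{\left(- 3 \left(-3 + \frac{3}{-5}\right) \left(-3\right) + \left(\left(-10 + 10\right) + 12\right)\right) + T} = \sqrt{\left(- 3 \left(-3 + \frac{3}{-5}\right) \left(-3\right) + \left(\left(-10 + 10\right) + 12\right)\right) + \frac{4141957}{2297}} = \sqrt{\left(- 3 \left(-3 + 3 \left(- \frac{1}{5}\right)\right) \left(-3\right) + \left(0 + 12\right)\right) + \frac{4141957}{2297}} = \sqrt{\left(- 3 \left(-3 - \frac{3}{5}\right) \left(-3\right) + 12\right) + \frac{4141957}{2297}} = \sqrt{\left(- 3 \left(\left(- \frac{18}{5}\right) \left(-3\right)\right) + 12\right) + \frac{4141957}{2297}} = \sqrt{\left(\left(-3\right) \frac{54}{5} + 12\right) + \frac{4141957}{2297}} = \sqrt{\left(- \frac{162}{5} + 12\right) + \frac{4141957}{2297}} = \sqrt{- \frac{102}{5} + \frac{4141957}{2297}} = \sqrt{\frac{20475491}{11485}} = \frac{\sqrt{235161014135}}{11485}$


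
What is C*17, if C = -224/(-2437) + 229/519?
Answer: 11463593/1264803 ≈ 9.0635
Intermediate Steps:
C = 674329/1264803 (C = -224*(-1/2437) + 229*(1/519) = 224/2437 + 229/519 = 674329/1264803 ≈ 0.53315)
C*17 = (674329/1264803)*17 = 11463593/1264803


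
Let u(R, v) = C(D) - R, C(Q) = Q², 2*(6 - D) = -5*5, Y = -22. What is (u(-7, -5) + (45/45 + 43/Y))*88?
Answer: 30650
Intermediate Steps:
D = 37/2 (D = 6 - (-5)*5/2 = 6 - ½*(-25) = 6 + 25/2 = 37/2 ≈ 18.500)
u(R, v) = 1369/4 - R (u(R, v) = (37/2)² - R = 1369/4 - R)
(u(-7, -5) + (45/45 + 43/Y))*88 = ((1369/4 - 1*(-7)) + (45/45 + 43/(-22)))*88 = ((1369/4 + 7) + (45*(1/45) + 43*(-1/22)))*88 = (1397/4 + (1 - 43/22))*88 = (1397/4 - 21/22)*88 = (15325/44)*88 = 30650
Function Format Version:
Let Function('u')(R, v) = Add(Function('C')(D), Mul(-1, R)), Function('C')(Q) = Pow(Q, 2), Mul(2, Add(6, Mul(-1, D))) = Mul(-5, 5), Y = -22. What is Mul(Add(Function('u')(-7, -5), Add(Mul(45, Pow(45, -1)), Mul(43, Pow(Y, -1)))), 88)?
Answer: 30650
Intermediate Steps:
D = Rational(37, 2) (D = Add(6, Mul(Rational(-1, 2), Mul(-5, 5))) = Add(6, Mul(Rational(-1, 2), -25)) = Add(6, Rational(25, 2)) = Rational(37, 2) ≈ 18.500)
Function('u')(R, v) = Add(Rational(1369, 4), Mul(-1, R)) (Function('u')(R, v) = Add(Pow(Rational(37, 2), 2), Mul(-1, R)) = Add(Rational(1369, 4), Mul(-1, R)))
Mul(Add(Function('u')(-7, -5), Add(Mul(45, Pow(45, -1)), Mul(43, Pow(Y, -1)))), 88) = Mul(Add(Add(Rational(1369, 4), Mul(-1, -7)), Add(Mul(45, Pow(45, -1)), Mul(43, Pow(-22, -1)))), 88) = Mul(Add(Add(Rational(1369, 4), 7), Add(Mul(45, Rational(1, 45)), Mul(43, Rational(-1, 22)))), 88) = Mul(Add(Rational(1397, 4), Add(1, Rational(-43, 22))), 88) = Mul(Add(Rational(1397, 4), Rational(-21, 22)), 88) = Mul(Rational(15325, 44), 88) = 30650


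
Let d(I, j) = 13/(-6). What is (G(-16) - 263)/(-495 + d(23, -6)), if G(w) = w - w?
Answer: 1578/2983 ≈ 0.52900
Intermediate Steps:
G(w) = 0
d(I, j) = -13/6 (d(I, j) = 13*(-⅙) = -13/6)
(G(-16) - 263)/(-495 + d(23, -6)) = (0 - 263)/(-495 - 13/6) = -263/(-2983/6) = -263*(-6/2983) = 1578/2983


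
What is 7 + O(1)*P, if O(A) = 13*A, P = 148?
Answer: 1931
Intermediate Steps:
7 + O(1)*P = 7 + (13*1)*148 = 7 + 13*148 = 7 + 1924 = 1931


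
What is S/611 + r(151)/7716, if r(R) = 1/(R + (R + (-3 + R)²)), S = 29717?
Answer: 5091755237243/104689654056 ≈ 48.637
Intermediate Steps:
r(R) = 1/((-3 + R)² + 2*R)
S/611 + r(151)/7716 = 29717/611 + 1/(((-3 + 151)² + 2*151)*7716) = 29717*(1/611) + (1/7716)/(148² + 302) = 29717/611 + (1/7716)/(21904 + 302) = 29717/611 + (1/7716)/22206 = 29717/611 + (1/22206)*(1/7716) = 29717/611 + 1/171341496 = 5091755237243/104689654056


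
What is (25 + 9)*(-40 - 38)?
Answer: -2652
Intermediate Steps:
(25 + 9)*(-40 - 38) = 34*(-78) = -2652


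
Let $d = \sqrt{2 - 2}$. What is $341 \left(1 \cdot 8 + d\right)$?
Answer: $2728$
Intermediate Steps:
$d = 0$ ($d = \sqrt{0} = 0$)
$341 \left(1 \cdot 8 + d\right) = 341 \left(1 \cdot 8 + 0\right) = 341 \left(8 + 0\right) = 341 \cdot 8 = 2728$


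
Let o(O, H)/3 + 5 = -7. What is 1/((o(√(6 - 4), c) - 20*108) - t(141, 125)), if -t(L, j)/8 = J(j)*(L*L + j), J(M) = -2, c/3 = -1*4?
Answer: -1/322292 ≈ -3.1028e-6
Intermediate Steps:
c = -12 (c = 3*(-1*4) = 3*(-4) = -12)
o(O, H) = -36 (o(O, H) = -15 + 3*(-7) = -15 - 21 = -36)
t(L, j) = 16*j + 16*L² (t(L, j) = -(-16)*(L*L + j) = -(-16)*(L² + j) = -(-16)*(j + L²) = -8*(-2*j - 2*L²) = 16*j + 16*L²)
1/((o(√(6 - 4), c) - 20*108) - t(141, 125)) = 1/((-36 - 20*108) - (16*125 + 16*141²)) = 1/((-36 - 2160) - (2000 + 16*19881)) = 1/(-2196 - (2000 + 318096)) = 1/(-2196 - 1*320096) = 1/(-2196 - 320096) = 1/(-322292) = -1/322292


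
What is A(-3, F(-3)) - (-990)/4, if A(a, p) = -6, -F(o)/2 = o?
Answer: 483/2 ≈ 241.50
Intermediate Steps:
F(o) = -2*o
A(-3, F(-3)) - (-990)/4 = -6 - (-990)/4 = -6 - 33*(-15/2) = -6 + 495/2 = 483/2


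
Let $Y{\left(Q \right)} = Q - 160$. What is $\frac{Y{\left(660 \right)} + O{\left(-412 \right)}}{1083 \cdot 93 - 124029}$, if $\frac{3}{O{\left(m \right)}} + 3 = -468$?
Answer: $- \frac{78499}{3659670} \approx -0.02145$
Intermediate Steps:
$O{\left(m \right)} = - \frac{1}{157}$ ($O{\left(m \right)} = \frac{3}{-3 - 468} = \frac{3}{-471} = 3 \left(- \frac{1}{471}\right) = - \frac{1}{157}$)
$Y{\left(Q \right)} = -160 + Q$ ($Y{\left(Q \right)} = Q - 160 = -160 + Q$)
$\frac{Y{\left(660 \right)} + O{\left(-412 \right)}}{1083 \cdot 93 - 124029} = \frac{\left(-160 + 660\right) - \frac{1}{157}}{1083 \cdot 93 - 124029} = \frac{500 - \frac{1}{157}}{100719 - 124029} = \frac{78499}{157 \left(-23310\right)} = \frac{78499}{157} \left(- \frac{1}{23310}\right) = - \frac{78499}{3659670}$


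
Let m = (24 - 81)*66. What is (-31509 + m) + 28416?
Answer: -6855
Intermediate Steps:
m = -3762 (m = -57*66 = -3762)
(-31509 + m) + 28416 = (-31509 - 3762) + 28416 = -35271 + 28416 = -6855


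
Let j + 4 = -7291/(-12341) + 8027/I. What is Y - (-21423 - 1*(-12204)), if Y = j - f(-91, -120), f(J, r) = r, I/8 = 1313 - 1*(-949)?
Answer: 2084948739703/223322736 ≈ 9336.0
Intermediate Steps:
I = 18096 (I = 8*(1313 - 1*(-949)) = 8*(1313 + 949) = 8*2262 = 18096)
j = -662291801/223322736 (j = -4 + (-7291/(-12341) + 8027/18096) = -4 + (-7291*(-1/12341) + 8027*(1/18096)) = -4 + (7291/12341 + 8027/18096) = -4 + 230999143/223322736 = -662291801/223322736 ≈ -2.9656)
Y = 26136436519/223322736 (Y = -662291801/223322736 - 1*(-120) = -662291801/223322736 + 120 = 26136436519/223322736 ≈ 117.03)
Y - (-21423 - 1*(-12204)) = 26136436519/223322736 - (-21423 - 1*(-12204)) = 26136436519/223322736 - (-21423 + 12204) = 26136436519/223322736 - 1*(-9219) = 26136436519/223322736 + 9219 = 2084948739703/223322736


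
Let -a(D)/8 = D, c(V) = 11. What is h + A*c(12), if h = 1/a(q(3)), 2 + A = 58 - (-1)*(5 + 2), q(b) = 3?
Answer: 16631/24 ≈ 692.96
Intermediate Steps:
a(D) = -8*D
A = 63 (A = -2 + (58 - (-1)*(5 + 2)) = -2 + (58 - (-1)*7) = -2 + (58 - 1*(-7)) = -2 + (58 + 7) = -2 + 65 = 63)
h = -1/24 (h = 1/(-8*3) = 1/(-24) = -1/24 ≈ -0.041667)
h + A*c(12) = -1/24 + 63*11 = -1/24 + 693 = 16631/24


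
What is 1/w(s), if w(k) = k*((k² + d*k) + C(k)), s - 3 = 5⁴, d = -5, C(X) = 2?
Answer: 1/245702488 ≈ 4.0700e-9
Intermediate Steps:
s = 628 (s = 3 + 5⁴ = 3 + 625 = 628)
w(k) = k*(2 + k² - 5*k) (w(k) = k*((k² - 5*k) + 2) = k*(2 + k² - 5*k))
1/w(s) = 1/(628*(2 + 628² - 5*628)) = 1/(628*(2 + 394384 - 3140)) = 1/(628*391246) = 1/245702488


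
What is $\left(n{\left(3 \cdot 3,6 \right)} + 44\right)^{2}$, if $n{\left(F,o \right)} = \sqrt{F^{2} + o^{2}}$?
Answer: $2053 + 264 \sqrt{13} \approx 3004.9$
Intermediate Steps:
$\left(n{\left(3 \cdot 3,6 \right)} + 44\right)^{2} = \left(\sqrt{\left(3 \cdot 3\right)^{2} + 6^{2}} + 44\right)^{2} = \left(\sqrt{9^{2} + 36} + 44\right)^{2} = \left(\sqrt{81 + 36} + 44\right)^{2} = \left(\sqrt{117} + 44\right)^{2} = \left(3 \sqrt{13} + 44\right)^{2} = \left(44 + 3 \sqrt{13}\right)^{2}$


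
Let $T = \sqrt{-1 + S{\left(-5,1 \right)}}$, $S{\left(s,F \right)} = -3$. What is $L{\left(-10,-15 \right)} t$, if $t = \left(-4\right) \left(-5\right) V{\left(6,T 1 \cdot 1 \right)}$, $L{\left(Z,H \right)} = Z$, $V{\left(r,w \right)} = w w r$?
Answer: $4800$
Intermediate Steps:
$T = 2 i$ ($T = \sqrt{-1 - 3} = \sqrt{-4} = 2 i \approx 2.0 i$)
$V{\left(r,w \right)} = r w^{2}$ ($V{\left(r,w \right)} = w^{2} r = r w^{2}$)
$t = -480$ ($t = \left(-4\right) \left(-5\right) 6 \left(2 i 1 \cdot 1\right)^{2} = 20 \cdot 6 \left(2 i 1\right)^{2} = 20 \cdot 6 \left(2 i\right)^{2} = 20 \cdot 6 \left(-4\right) = 20 \left(-24\right) = -480$)
$L{\left(-10,-15 \right)} t = \left(-10\right) \left(-480\right) = 4800$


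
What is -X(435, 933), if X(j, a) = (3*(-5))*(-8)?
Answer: -120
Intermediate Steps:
X(j, a) = 120 (X(j, a) = -15*(-8) = 120)
-X(435, 933) = -1*120 = -120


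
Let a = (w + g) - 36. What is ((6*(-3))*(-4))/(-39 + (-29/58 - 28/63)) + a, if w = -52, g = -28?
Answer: -84700/719 ≈ -117.80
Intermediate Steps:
a = -116 (a = (-52 - 28) - 36 = -80 - 36 = -116)
((6*(-3))*(-4))/(-39 + (-29/58 - 28/63)) + a = ((6*(-3))*(-4))/(-39 + (-29/58 - 28/63)) - 116 = (-18*(-4))/(-39 + (-29*1/58 - 28*1/63)) - 116 = 72/(-39 + (-½ - 4/9)) - 116 = 72/(-39 - 17/18) - 116 = 72/(-719/18) - 116 = 72*(-18/719) - 116 = -1296/719 - 116 = -84700/719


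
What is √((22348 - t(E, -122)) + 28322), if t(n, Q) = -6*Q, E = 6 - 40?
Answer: √49938 ≈ 223.47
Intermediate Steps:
E = -34
√((22348 - t(E, -122)) + 28322) = √((22348 - (-6)*(-122)) + 28322) = √((22348 - 1*732) + 28322) = √((22348 - 732) + 28322) = √(21616 + 28322) = √49938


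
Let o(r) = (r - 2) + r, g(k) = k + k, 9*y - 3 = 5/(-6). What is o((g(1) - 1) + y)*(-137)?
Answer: -1781/27 ≈ -65.963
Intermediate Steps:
y = 13/54 (y = ⅓ + (5/(-6))/9 = ⅓ + (5*(-⅙))/9 = ⅓ + (⅑)*(-⅚) = ⅓ - 5/54 = 13/54 ≈ 0.24074)
g(k) = 2*k
o(r) = -2 + 2*r (o(r) = (-2 + r) + r = -2 + 2*r)
o((g(1) - 1) + y)*(-137) = (-2 + 2*((2*1 - 1) + 13/54))*(-137) = (-2 + 2*((2 - 1) + 13/54))*(-137) = (-2 + 2*(1 + 13/54))*(-137) = (-2 + 2*(67/54))*(-137) = (-2 + 67/27)*(-137) = (13/27)*(-137) = -1781/27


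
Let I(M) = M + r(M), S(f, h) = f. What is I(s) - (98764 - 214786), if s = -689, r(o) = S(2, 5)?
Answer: 115335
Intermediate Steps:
r(o) = 2
I(M) = 2 + M (I(M) = M + 2 = 2 + M)
I(s) - (98764 - 214786) = (2 - 689) - (98764 - 214786) = -687 - 1*(-116022) = -687 + 116022 = 115335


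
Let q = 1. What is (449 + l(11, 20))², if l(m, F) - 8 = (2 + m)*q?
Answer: 220900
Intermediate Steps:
l(m, F) = 10 + m (l(m, F) = 8 + (2 + m)*1 = 8 + (2 + m) = 10 + m)
(449 + l(11, 20))² = (449 + (10 + 11))² = (449 + 21)² = 470² = 220900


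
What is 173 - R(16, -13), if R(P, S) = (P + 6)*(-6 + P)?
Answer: -47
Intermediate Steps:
R(P, S) = (-6 + P)*(6 + P) (R(P, S) = (6 + P)*(-6 + P) = (-6 + P)*(6 + P))
173 - R(16, -13) = 173 - (-36 + 16²) = 173 - (-36 + 256) = 173 - 1*220 = 173 - 220 = -47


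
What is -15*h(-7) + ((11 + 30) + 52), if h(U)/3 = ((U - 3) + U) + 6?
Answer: 588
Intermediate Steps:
h(U) = 9 + 6*U (h(U) = 3*(((U - 3) + U) + 6) = 3*(((-3 + U) + U) + 6) = 3*((-3 + 2*U) + 6) = 3*(3 + 2*U) = 9 + 6*U)
-15*h(-7) + ((11 + 30) + 52) = -15*(9 + 6*(-7)) + ((11 + 30) + 52) = -15*(9 - 42) + (41 + 52) = -15*(-33) + 93 = 495 + 93 = 588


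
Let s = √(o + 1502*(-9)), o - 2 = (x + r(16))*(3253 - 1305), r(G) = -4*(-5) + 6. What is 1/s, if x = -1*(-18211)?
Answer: √2219510/8878040 ≈ 0.00016781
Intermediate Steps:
x = 18211
r(G) = 26 (r(G) = 20 + 6 = 26)
o = 35525678 (o = 2 + (18211 + 26)*(3253 - 1305) = 2 + 18237*1948 = 2 + 35525676 = 35525678)
s = 4*√2219510 (s = √(35525678 + 1502*(-9)) = √(35525678 - 13518) = √35512160 = 4*√2219510 ≈ 5959.2)
1/s = 1/(4*√2219510) = √2219510/8878040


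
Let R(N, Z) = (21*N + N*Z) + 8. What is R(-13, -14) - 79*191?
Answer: -15172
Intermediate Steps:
R(N, Z) = 8 + 21*N + N*Z
R(-13, -14) - 79*191 = (8 + 21*(-13) - 13*(-14)) - 79*191 = (8 - 273 + 182) - 15089 = -83 - 15089 = -15172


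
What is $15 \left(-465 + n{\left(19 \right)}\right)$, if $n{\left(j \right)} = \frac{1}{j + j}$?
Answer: $- \frac{265035}{38} \approx -6974.6$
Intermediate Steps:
$n{\left(j \right)} = \frac{1}{2 j}$
$15 \left(-465 + n{\left(19 \right)}\right) = 15 \left(-465 + \frac{1}{2 \cdot 19}\right) = 15 \left(-465 + \frac{1}{2} \cdot \frac{1}{19}\right) = 15 \left(-465 + \frac{1}{38}\right) = 15 \left(- \frac{17669}{38}\right) = - \frac{265035}{38}$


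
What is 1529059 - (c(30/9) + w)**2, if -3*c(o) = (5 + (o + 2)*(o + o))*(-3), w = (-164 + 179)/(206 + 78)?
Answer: 9978776996999/6533136 ≈ 1.5274e+6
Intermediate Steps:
w = 15/284 ≈ 0.052817
c(o) = 5 + 2*o*(2 + o) (c(o) = -(5 + (o + 2)*(o + o))*(-3)/3 = -(5 + (2 + o)*(2*o))*(-3)/3 = -(5 + 2*o*(2 + o))*(-3)/3 = -(-15 - 6*o*(2 + o))/3 = 5 + 2*o*(2 + o))
1529059 - (c(30/9) + w)**2 = 1529059 - ((5 + 2*(30/9)**2 + 4*(30/9)) + 15/284)**2 = 1529059 - ((5 + 2*(30*(1/9))**2 + 4*(30*(1/9))) + 15/284)**2 = 1529059 - ((5 + 2*(10/3)**2 + 4*(10/3)) + 15/284)**2 = 1529059 - ((5 + 2*(100/9) + 40/3) + 15/284)**2 = 1529059 - ((5 + 200/9 + 40/3) + 15/284)**2 = 1529059 - (365/9 + 15/284)**2 = 1529059 - (103795/2556)**2 = 1529059 - 1*10773402025/6533136 = 1529059 - 10773402025/6533136 = 9978776996999/6533136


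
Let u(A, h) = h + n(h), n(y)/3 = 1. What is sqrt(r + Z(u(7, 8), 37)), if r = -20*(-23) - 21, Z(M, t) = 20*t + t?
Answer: 8*sqrt(19) ≈ 34.871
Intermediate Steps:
n(y) = 3 (n(y) = 3*1 = 3)
u(A, h) = 3 + h (u(A, h) = h + 3 = 3 + h)
Z(M, t) = 21*t
r = 439 (r = 460 - 21 = 439)
sqrt(r + Z(u(7, 8), 37)) = sqrt(439 + 21*37) = sqrt(439 + 777) = sqrt(1216) = 8*sqrt(19)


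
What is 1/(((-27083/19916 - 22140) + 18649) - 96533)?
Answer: -19916/1992105067 ≈ -9.9975e-6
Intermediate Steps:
1/(((-27083/19916 - 22140) + 18649) - 96533) = 1/((-440967323/19916 + 18649) - 96533) = 1/(-69553839/19916 - 96533) = 1/(-1992105067/19916) = -19916/1992105067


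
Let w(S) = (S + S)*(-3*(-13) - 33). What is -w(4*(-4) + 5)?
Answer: 132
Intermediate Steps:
w(S) = 12*S (w(S) = (2*S)*(39 - 33) = (2*S)*6 = 12*S)
-w(4*(-4) + 5) = -12*(4*(-4) + 5) = -12*(-16 + 5) = -12*(-11) = -1*(-132) = 132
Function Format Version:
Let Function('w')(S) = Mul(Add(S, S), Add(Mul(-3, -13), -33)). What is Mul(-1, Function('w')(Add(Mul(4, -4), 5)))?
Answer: 132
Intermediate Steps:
Function('w')(S) = Mul(12, S) (Function('w')(S) = Mul(Mul(2, S), Add(39, -33)) = Mul(Mul(2, S), 6) = Mul(12, S))
Mul(-1, Function('w')(Add(Mul(4, -4), 5))) = Mul(-1, Mul(12, Add(Mul(4, -4), 5))) = Mul(-1, Mul(12, Add(-16, 5))) = Mul(-1, Mul(12, -11)) = Mul(-1, -132) = 132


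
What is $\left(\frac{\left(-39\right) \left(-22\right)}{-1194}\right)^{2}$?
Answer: $\frac{20449}{39601} \approx 0.51638$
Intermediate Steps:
$\left(\frac{\left(-39\right) \left(-22\right)}{-1194}\right)^{2} = \left(858 \left(- \frac{1}{1194}\right)\right)^{2} = \left(- \frac{143}{199}\right)^{2} = \frac{20449}{39601}$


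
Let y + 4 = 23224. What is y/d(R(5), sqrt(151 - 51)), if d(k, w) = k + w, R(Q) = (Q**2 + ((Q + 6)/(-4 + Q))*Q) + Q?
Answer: 4644/19 ≈ 244.42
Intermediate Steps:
y = 23220 (y = -4 + 23224 = 23220)
R(Q) = Q + Q**2 + Q*(6 + Q)/(-4 + Q) (R(Q) = (Q**2 + ((6 + Q)/(-4 + Q))*Q) + Q = (Q**2 + Q*(6 + Q)/(-4 + Q)) + Q = Q + Q**2 + Q*(6 + Q)/(-4 + Q))
y/d(R(5), sqrt(151 - 51)) = 23220/(5*(2 + 5**2 - 2*5)/(-4 + 5) + sqrt(151 - 51)) = 23220/(5*(2 + 25 - 10)/1 + sqrt(100)) = 23220/(5*1*17 + 10) = 23220/(85 + 10) = 23220/95 = 23220*(1/95) = 4644/19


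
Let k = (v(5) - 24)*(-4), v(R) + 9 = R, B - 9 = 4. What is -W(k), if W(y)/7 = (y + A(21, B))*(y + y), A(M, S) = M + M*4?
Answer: -340256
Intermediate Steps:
B = 13 (B = 9 + 4 = 13)
v(R) = -9 + R
A(M, S) = 5*M (A(M, S) = M + 4*M = 5*M)
k = 112 (k = ((-9 + 5) - 24)*(-4) = (-4 - 24)*(-4) = -28*(-4) = 112)
W(y) = 14*y*(105 + y) (W(y) = 7*((y + 5*21)*(y + y)) = 7*((y + 105)*(2*y)) = 7*((105 + y)*(2*y)) = 7*(2*y*(105 + y)) = 14*y*(105 + y))
-W(k) = -14*112*(105 + 112) = -14*112*217 = -1*340256 = -340256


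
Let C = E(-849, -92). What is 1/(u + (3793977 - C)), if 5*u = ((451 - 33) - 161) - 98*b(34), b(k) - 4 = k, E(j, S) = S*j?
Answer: 5/18575878 ≈ 2.6917e-7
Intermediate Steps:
C = 78108 (C = -92*(-849) = 78108)
b(k) = 4 + k
u = -3467/5 (u = (((451 - 33) - 161) - 98*(4 + 34))/5 = ((418 - 161) - 98*38)/5 = (257 - 3724)/5 = (⅕)*(-3467) = -3467/5 ≈ -693.40)
1/(u + (3793977 - C)) = 1/(-3467/5 + (3793977 - 1*78108)) = 1/(-3467/5 + (3793977 - 78108)) = 1/(-3467/5 + 3715869) = 1/(18575878/5) = 5/18575878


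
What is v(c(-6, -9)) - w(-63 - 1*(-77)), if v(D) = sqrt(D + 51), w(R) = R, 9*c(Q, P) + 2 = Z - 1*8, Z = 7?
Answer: -14 + 2*sqrt(114)/3 ≈ -6.8820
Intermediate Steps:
c(Q, P) = -1/3 (c(Q, P) = -2/9 + (7 - 1*8)/9 = -2/9 + (7 - 8)/9 = -2/9 + (1/9)*(-1) = -2/9 - 1/9 = -1/3)
v(D) = sqrt(51 + D)
v(c(-6, -9)) - w(-63 - 1*(-77)) = sqrt(51 - 1/3) - (-63 - 1*(-77)) = sqrt(152/3) - (-63 + 77) = 2*sqrt(114)/3 - 1*14 = 2*sqrt(114)/3 - 14 = -14 + 2*sqrt(114)/3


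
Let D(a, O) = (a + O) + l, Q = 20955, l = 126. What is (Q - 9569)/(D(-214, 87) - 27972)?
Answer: -11386/27973 ≈ -0.40704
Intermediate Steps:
D(a, O) = 126 + O + a (D(a, O) = (a + O) + 126 = (O + a) + 126 = 126 + O + a)
(Q - 9569)/(D(-214, 87) - 27972) = (20955 - 9569)/((126 + 87 - 214) - 27972) = 11386/(-1 - 27972) = 11386/(-27973) = 11386*(-1/27973) = -11386/27973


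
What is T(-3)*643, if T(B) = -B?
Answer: 1929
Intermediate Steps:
T(-3)*643 = -1*(-3)*643 = 3*643 = 1929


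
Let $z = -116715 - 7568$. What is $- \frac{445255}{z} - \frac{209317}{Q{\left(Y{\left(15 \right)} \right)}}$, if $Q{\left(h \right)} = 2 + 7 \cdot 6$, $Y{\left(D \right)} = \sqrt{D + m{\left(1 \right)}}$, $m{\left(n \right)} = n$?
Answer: $- \frac{25994953491}{5468452} \approx -4753.6$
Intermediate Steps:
$z = -124283$
$Y{\left(D \right)} = \sqrt{1 + D}$ ($Y{\left(D \right)} = \sqrt{D + 1} = \sqrt{1 + D}$)
$Q{\left(h \right)} = 44$ ($Q{\left(h \right)} = 2 + 42 = 44$)
$- \frac{445255}{z} - \frac{209317}{Q{\left(Y{\left(15 \right)} \right)}} = - \frac{445255}{-124283} - \frac{209317}{44} = \left(-445255\right) \left(- \frac{1}{124283}\right) - \frac{209317}{44} = \frac{445255}{124283} - \frac{209317}{44} = - \frac{25994953491}{5468452}$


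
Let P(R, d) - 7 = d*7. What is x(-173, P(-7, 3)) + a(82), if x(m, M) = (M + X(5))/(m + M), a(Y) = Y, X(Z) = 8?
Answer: 11854/145 ≈ 81.752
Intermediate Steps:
P(R, d) = 7 + 7*d (P(R, d) = 7 + d*7 = 7 + 7*d)
x(m, M) = (8 + M)/(M + m) (x(m, M) = (M + 8)/(m + M) = (8 + M)/(M + m))
x(-173, P(-7, 3)) + a(82) = (8 + (7 + 7*3))/((7 + 7*3) - 173) + 82 = (8 + (7 + 21))/((7 + 21) - 173) + 82 = (8 + 28)/(28 - 173) + 82 = 36/(-145) + 82 = -1/145*36 + 82 = -36/145 + 82 = 11854/145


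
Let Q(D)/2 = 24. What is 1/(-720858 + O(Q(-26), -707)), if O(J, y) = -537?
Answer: -1/721395 ≈ -1.3862e-6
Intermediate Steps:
Q(D) = 48 (Q(D) = 2*24 = 48)
1/(-720858 + O(Q(-26), -707)) = 1/(-720858 - 537) = 1/(-721395) = -1/721395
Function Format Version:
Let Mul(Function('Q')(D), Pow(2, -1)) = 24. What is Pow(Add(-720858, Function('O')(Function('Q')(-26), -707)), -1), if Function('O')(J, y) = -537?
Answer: Rational(-1, 721395) ≈ -1.3862e-6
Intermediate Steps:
Function('Q')(D) = 48 (Function('Q')(D) = Mul(2, 24) = 48)
Pow(Add(-720858, Function('O')(Function('Q')(-26), -707)), -1) = Pow(Add(-720858, -537), -1) = Pow(-721395, -1) = Rational(-1, 721395)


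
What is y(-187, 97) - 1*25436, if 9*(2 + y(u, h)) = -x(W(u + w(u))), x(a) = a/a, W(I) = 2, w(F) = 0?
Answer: -228943/9 ≈ -25438.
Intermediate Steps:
x(a) = 1
y(u, h) = -19/9 (y(u, h) = -2 + (-1*1)/9 = -2 + (⅑)*(-1) = -2 - ⅑ = -19/9)
y(-187, 97) - 1*25436 = -19/9 - 1*25436 = -19/9 - 25436 = -228943/9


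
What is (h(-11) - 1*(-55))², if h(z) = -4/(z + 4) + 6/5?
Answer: 3948169/1225 ≈ 3223.0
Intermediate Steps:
h(z) = 6/5 - 4/(4 + z) (h(z) = -4/(4 + z) + 6*(⅕) = -4/(4 + z) + 6/5 = 6/5 - 4/(4 + z))
(h(-11) - 1*(-55))² = (2*(2 + 3*(-11))/(5*(4 - 11)) - 1*(-55))² = ((⅖)*(2 - 33)/(-7) + 55)² = ((⅖)*(-⅐)*(-31) + 55)² = (62/35 + 55)² = (1987/35)² = 3948169/1225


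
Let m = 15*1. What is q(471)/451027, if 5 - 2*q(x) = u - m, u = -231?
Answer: 251/902054 ≈ 0.00027825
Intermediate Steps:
m = 15
q(x) = 251/2 (q(x) = 5/2 - (-231 - 1*15)/2 = 5/2 - (-231 - 15)/2 = 5/2 - ½*(-246) = 5/2 + 123 = 251/2)
q(471)/451027 = (251/2)/451027 = (251/2)*(1/451027) = 251/902054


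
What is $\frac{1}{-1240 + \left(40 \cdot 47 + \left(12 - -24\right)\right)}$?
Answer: $\frac{1}{676} \approx 0.0014793$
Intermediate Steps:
$\frac{1}{-1240 + \left(40 \cdot 47 + \left(12 - -24\right)\right)} = \frac{1}{-1240 + \left(1880 + \left(12 + 24\right)\right)} = \frac{1}{-1240 + \left(1880 + 36\right)} = \frac{1}{-1240 + 1916} = \frac{1}{676}$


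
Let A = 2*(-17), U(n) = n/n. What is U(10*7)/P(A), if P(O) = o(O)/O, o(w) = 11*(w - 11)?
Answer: 34/495 ≈ 0.068687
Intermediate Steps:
o(w) = -121 + 11*w (o(w) = 11*(-11 + w) = -121 + 11*w)
U(n) = 1
A = -34
P(O) = (-121 + 11*O)/O
U(10*7)/P(A) = 1/(11 - 121/(-34)) = 1/(11 - 121*(-1/34)) = 1/(11 + 121/34) = 1/(495/34) = 1*(34/495) = 34/495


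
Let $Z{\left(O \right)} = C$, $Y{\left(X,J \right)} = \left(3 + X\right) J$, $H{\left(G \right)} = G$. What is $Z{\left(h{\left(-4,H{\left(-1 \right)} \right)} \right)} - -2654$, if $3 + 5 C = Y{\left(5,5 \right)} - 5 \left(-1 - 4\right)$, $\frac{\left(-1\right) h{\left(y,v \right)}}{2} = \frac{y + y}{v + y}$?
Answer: $\frac{13332}{5} \approx 2666.4$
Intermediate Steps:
$h{\left(y,v \right)} = - \frac{4 y}{v + y}$ ($h{\left(y,v \right)} = - 2 \frac{y + y}{v + y} = - 2 \frac{2 y}{v + y} = - \frac{4 y}{v + y}$)
$Y{\left(X,J \right)} = J \left(3 + X\right)$
$C = \frac{62}{5}$ ($C = - \frac{3}{5} + \frac{5 \left(3 + 5\right) - 5 \left(-1 - 4\right)}{5} = - \frac{3}{5} + \frac{5 \cdot 8 - -25}{5} = - \frac{3}{5} + \frac{40 + 25}{5} = - \frac{3}{5} + \frac{1}{5} \cdot 65 = - \frac{3}{5} + 13 = \frac{62}{5} \approx 12.4$)
$Z{\left(O \right)} = \frac{62}{5}$
$Z{\left(h{\left(-4,H{\left(-1 \right)} \right)} \right)} - -2654 = \frac{62}{5} - -2654 = \frac{62}{5} + 2654 = \frac{13332}{5}$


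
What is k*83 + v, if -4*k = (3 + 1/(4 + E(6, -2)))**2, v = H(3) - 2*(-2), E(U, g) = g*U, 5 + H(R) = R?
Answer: -43395/256 ≈ -169.51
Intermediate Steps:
H(R) = -5 + R
E(U, g) = U*g
v = 2 (v = (-5 + 3) - 2*(-2) = -2 + 4 = 2)
k = -529/256 (k = -(3 + 1/(4 + 6*(-2)))**2/4 = -(3 + 1/(4 - 12))**2/4 = -(3 + 1/(-8))**2/4 = -(3 - 1/8)**2/4 = -(23/8)**2/4 = -1/4*529/64 = -529/256 ≈ -2.0664)
k*83 + v = -529/256*83 + 2 = -43907/256 + 2 = -43395/256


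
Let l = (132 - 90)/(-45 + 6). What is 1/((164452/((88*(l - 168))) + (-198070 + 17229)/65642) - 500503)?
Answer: -1587092276/794366359595575 ≈ -1.9979e-6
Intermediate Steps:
l = -14/13 (l = 42/(-39) = 42*(-1/39) = -14/13 ≈ -1.0769)
1/((164452/((88*(l - 168))) + (-198070 + 17229)/65642) - 500503) = 1/((164452/((88*(-14/13 - 168))) + (-198070 + 17229)/65642) - 500503) = 1/((164452/((88*(-2198/13))) - 180841*1/65642) - 500503) = 1/((164452/(-193424/13) - 180841/65642) - 500503) = 1/((164452*(-13/193424) - 180841/65642) - 500503) = 1/((-534469/48356 - 180841/65642) - 500503) = 1/(-21914180747/1587092276 - 500503) = 1/(-794366359595575/1587092276) = -1587092276/794366359595575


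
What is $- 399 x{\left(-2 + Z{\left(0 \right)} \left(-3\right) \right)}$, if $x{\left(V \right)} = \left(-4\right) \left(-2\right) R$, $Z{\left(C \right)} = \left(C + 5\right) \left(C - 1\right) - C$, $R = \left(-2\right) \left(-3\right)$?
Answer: $-19152$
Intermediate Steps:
$R = 6$
$Z{\left(C \right)} = - C + \left(-1 + C\right) \left(5 + C\right)$ ($Z{\left(C \right)} = \left(5 + C\right) \left(-1 + C\right) - C = \left(-1 + C\right) \left(5 + C\right) - C = - C + \left(-1 + C\right) \left(5 + C\right)$)
$x{\left(V \right)} = 48$ ($x{\left(V \right)} = \left(-4\right) \left(-2\right) 6 = 8 \cdot 6 = 48$)
$- 399 x{\left(-2 + Z{\left(0 \right)} \left(-3\right) \right)} = \left(-399\right) 48 = -19152$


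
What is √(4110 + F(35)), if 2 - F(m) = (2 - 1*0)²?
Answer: 2*√1027 ≈ 64.094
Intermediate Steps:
F(m) = -2 (F(m) = 2 - (2 - 1*0)² = 2 - (2 + 0)² = 2 - 1*2² = 2 - 1*4 = 2 - 4 = -2)
√(4110 + F(35)) = √(4110 - 2) = √4108 = 2*√1027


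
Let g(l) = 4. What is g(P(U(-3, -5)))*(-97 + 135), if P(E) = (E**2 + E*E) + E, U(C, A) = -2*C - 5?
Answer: 152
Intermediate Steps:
U(C, A) = -5 - 2*C
P(E) = E + 2*E**2 (P(E) = (E**2 + E**2) + E = 2*E**2 + E = E + 2*E**2)
g(P(U(-3, -5)))*(-97 + 135) = 4*(-97 + 135) = 4*38 = 152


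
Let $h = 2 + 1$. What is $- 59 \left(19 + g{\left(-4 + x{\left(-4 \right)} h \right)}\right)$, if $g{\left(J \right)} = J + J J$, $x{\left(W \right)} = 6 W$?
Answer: $-337421$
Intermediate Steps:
$h = 3$
$g{\left(J \right)} = J + J^{2}$
$- 59 \left(19 + g{\left(-4 + x{\left(-4 \right)} h \right)}\right) = - 59 \left(19 + \left(-4 + 6 \left(-4\right) 3\right) \left(1 + \left(-4 + 6 \left(-4\right) 3\right)\right)\right) = - 59 \left(19 + \left(-4 - 72\right) \left(1 - 76\right)\right) = - 59 \left(19 - 76 \left(1 - 76\right)\right) = - 59 \left(19 - -5700\right) = - 59 \left(19 + 5700\right) = \left(-59\right) 5719 = -337421$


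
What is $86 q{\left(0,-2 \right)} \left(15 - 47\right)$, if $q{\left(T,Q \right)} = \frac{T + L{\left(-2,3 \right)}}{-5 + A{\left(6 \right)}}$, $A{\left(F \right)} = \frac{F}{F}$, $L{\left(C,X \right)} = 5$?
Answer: $3440$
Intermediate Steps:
$A{\left(F \right)} = 1$
$q{\left(T,Q \right)} = - \frac{5}{4} - \frac{T}{4}$ ($q{\left(T,Q \right)} = \frac{T + 5}{-5 + 1} = \frac{5 + T}{-4} = \left(5 + T\right) \left(- \frac{1}{4}\right) = - \frac{5}{4} - \frac{T}{4}$)
$86 q{\left(0,-2 \right)} \left(15 - 47\right) = 86 \left(- \frac{5}{4} - 0\right) \left(15 - 47\right) = 86 \left(- \frac{5}{4} + 0\right) \left(15 - 47\right) = 86 \left(- \frac{5}{4}\right) \left(-32\right) = \left(- \frac{215}{2}\right) \left(-32\right) = 3440$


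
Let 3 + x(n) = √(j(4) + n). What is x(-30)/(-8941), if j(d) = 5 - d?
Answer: 3/8941 - I*√29/8941 ≈ 0.00033553 - 0.0006023*I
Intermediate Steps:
x(n) = -3 + √(1 + n) (x(n) = -3 + √((5 - 1*4) + n) = -3 + √((5 - 4) + n) = -3 + √(1 + n))
x(-30)/(-8941) = (-3 + √(1 - 30))/(-8941) = (-3 + √(-29))*(-1/8941) = (-3 + I*√29)*(-1/8941) = 3/8941 - I*√29/8941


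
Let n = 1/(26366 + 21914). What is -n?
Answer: -1/48280 ≈ -2.0712e-5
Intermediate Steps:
n = 1/48280 ≈ 2.0712e-5
-n = -1*1/48280 = -1/48280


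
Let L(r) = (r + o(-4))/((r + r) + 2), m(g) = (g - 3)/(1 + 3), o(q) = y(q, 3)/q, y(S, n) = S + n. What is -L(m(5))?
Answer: -¼ ≈ -0.25000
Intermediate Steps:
o(q) = (3 + q)/q (o(q) = (q + 3)/q = (3 + q)/q)
m(g) = -¾ + g/4 (m(g) = (-3 + g)/4 = (-3 + g)*(¼) = -¾ + g/4)
L(r) = (¼ + r)/(2 + 2*r) (L(r) = (r + (3 - 4)/(-4))/((r + r) + 2) = (r - ¼*(-1))/(2*r + 2) = (r + ¼)/(2 + 2*r) = (¼ + r)/(2 + 2*r))
-L(m(5)) = -(1 + 4*(-¾ + (¼)*5))/(8*(1 + (-¾ + (¼)*5))) = -(1 + 4*(-¾ + 5/4))/(8*(1 + (-¾ + 5/4))) = -(1 + 4*(½))/(8*(1 + ½)) = -(1 + 2)/(8*3/2) = -2*3/(8*3) = -1*¼ = -¼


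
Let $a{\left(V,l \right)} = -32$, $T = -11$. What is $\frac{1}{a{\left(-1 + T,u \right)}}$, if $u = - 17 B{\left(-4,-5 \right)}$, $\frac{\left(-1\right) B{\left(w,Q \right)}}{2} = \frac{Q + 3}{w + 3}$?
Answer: $- \frac{1}{32} \approx -0.03125$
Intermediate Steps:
$B{\left(w,Q \right)} = - \frac{2 \left(3 + Q\right)}{3 + w}$ ($B{\left(w,Q \right)} = - 2 \frac{Q + 3}{w + 3} = - 2 \frac{3 + Q}{3 + w} = - \frac{2 \left(3 + Q\right)}{3 + w}$)
$u = 68$ ($u = - 17 \frac{2 \left(-3 - -5\right)}{3 - 4} = - 17 \frac{2 \left(-3 + 5\right)}{-1} = - 17 \cdot 2 \left(-1\right) 2 = \left(-17\right) \left(-4\right) = 68$)
$\frac{1}{a{\left(-1 + T,u \right)}} = \frac{1}{-32} = - \frac{1}{32}$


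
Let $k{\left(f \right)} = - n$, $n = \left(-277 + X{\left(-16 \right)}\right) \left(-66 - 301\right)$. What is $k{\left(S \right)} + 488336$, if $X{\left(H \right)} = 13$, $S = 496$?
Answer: $391448$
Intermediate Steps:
$n = 96888$ ($n = \left(-277 + 13\right) \left(-66 - 301\right) = \left(-264\right) \left(-367\right) = 96888$)
$k{\left(f \right)} = -96888$ ($k{\left(f \right)} = \left(-1\right) 96888 = -96888$)
$k{\left(S \right)} + 488336 = -96888 + 488336 = 391448$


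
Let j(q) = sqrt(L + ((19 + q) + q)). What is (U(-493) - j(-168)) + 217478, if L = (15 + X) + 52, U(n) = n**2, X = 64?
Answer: 460527 - I*sqrt(186) ≈ 4.6053e+5 - 13.638*I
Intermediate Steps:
L = 131 (L = (15 + 64) + 52 = 79 + 52 = 131)
j(q) = sqrt(150 + 2*q) (j(q) = sqrt(131 + ((19 + q) + q)) = sqrt(131 + (19 + 2*q)) = sqrt(150 + 2*q))
(U(-493) - j(-168)) + 217478 = ((-493)**2 - sqrt(150 + 2*(-168))) + 217478 = (243049 - sqrt(150 - 336)) + 217478 = (243049 - sqrt(-186)) + 217478 = (243049 - I*sqrt(186)) + 217478 = 460527 - I*sqrt(186)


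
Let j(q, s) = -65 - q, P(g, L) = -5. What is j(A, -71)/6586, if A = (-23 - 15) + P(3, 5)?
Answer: -11/3293 ≈ -0.0033404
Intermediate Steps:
A = -43 (A = (-23 - 15) - 5 = -38 - 5 = -43)
j(A, -71)/6586 = (-65 - 1*(-43))/6586 = (-65 + 43)*(1/6586) = -22*1/6586 = -11/3293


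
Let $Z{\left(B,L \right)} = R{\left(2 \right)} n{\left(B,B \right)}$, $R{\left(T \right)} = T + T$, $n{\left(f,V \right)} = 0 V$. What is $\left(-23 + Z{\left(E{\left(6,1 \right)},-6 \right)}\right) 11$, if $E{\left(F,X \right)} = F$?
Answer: $-253$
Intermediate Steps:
$n{\left(f,V \right)} = 0$
$R{\left(T \right)} = 2 T$
$Z{\left(B,L \right)} = 0$ ($Z{\left(B,L \right)} = 2 \cdot 2 \cdot 0 = 4 \cdot 0 = 0$)
$\left(-23 + Z{\left(E{\left(6,1 \right)},-6 \right)}\right) 11 = \left(-23 + 0\right) 11 = \left(-23\right) 11 = -253$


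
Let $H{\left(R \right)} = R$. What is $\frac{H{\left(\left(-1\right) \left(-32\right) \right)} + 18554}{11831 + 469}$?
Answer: $\frac{9293}{6150} \approx 1.5111$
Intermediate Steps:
$\frac{H{\left(\left(-1\right) \left(-32\right) \right)} + 18554}{11831 + 469} = \frac{\left(-1\right) \left(-32\right) + 18554}{11831 + 469} = \frac{32 + 18554}{12300} = 18586 \cdot \frac{1}{12300} = \frac{9293}{6150}$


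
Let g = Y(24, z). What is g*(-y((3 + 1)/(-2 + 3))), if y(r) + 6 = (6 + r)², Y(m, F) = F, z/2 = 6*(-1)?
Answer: 1128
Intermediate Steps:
z = -12 (z = 2*(6*(-1)) = 2*(-6) = -12)
g = -12
y(r) = -6 + (6 + r)²
g*(-y((3 + 1)/(-2 + 3))) = -(-12)*(-6 + (6 + (3 + 1)/(-2 + 3))²) = -(-12)*(-6 + (6 + 4/1)²) = -(-12)*(-6 + (6 + 4*1)²) = -(-12)*(-6 + (6 + 4)²) = -(-12)*(-6 + 10²) = -(-12)*(-6 + 100) = -(-12)*94 = -12*(-94) = 1128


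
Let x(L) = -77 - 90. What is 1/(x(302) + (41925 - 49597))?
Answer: -1/7839 ≈ -0.00012757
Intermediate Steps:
x(L) = -167
1/(x(302) + (41925 - 49597)) = 1/(-167 + (41925 - 49597)) = 1/(-167 - 7672) = 1/(-7839) = -1/7839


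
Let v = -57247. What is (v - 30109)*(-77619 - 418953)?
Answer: 43378543632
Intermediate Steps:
(v - 30109)*(-77619 - 418953) = (-57247 - 30109)*(-77619 - 418953) = -87356*(-496572) = 43378543632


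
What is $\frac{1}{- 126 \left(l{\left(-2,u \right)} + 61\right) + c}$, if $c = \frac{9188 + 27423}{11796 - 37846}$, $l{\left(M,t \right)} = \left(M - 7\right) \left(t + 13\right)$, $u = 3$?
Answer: $\frac{26050}{272394289} \approx 9.5633 \cdot 10^{-5}$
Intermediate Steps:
$l{\left(M,t \right)} = \left(-7 + M\right) \left(13 + t\right)$
$c = - \frac{36611}{26050}$ ($c = \frac{36611}{-26050} = 36611 \left(- \frac{1}{26050}\right) = - \frac{36611}{26050} \approx -1.4054$)
$\frac{1}{- 126 \left(l{\left(-2,u \right)} + 61\right) + c} = \frac{1}{- 126 \left(\left(-91 - 21 + 13 \left(-2\right) - 6\right) + 61\right) - \frac{36611}{26050}} = \frac{1}{- 126 \left(\left(-91 - 21 - 26 - 6\right) + 61\right) - \frac{36611}{26050}} = \frac{1}{- 126 \left(-144 + 61\right) - \frac{36611}{26050}} = \frac{1}{\left(-126\right) \left(-83\right) - \frac{36611}{26050}} = \frac{1}{10458 - \frac{36611}{26050}} = \frac{1}{\frac{272394289}{26050}} = \frac{26050}{272394289}$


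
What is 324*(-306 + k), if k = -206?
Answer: -165888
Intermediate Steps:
324*(-306 + k) = 324*(-306 - 206) = 324*(-512) = -165888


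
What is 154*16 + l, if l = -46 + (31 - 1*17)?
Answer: 2432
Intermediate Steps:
l = -32 (l = -46 + (31 - 17) = -46 + 14 = -32)
154*16 + l = 154*16 - 32 = 2464 - 32 = 2432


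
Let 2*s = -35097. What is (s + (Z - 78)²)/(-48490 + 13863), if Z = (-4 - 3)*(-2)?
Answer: 26905/69254 ≈ 0.38850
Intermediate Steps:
s = -35097/2 (s = (½)*(-35097) = -35097/2 ≈ -17549.)
Z = 14 (Z = -7*(-2) = 14)
(s + (Z - 78)²)/(-48490 + 13863) = (-35097/2 + (14 - 78)²)/(-48490 + 13863) = (-35097/2 + (-64)²)/(-34627) = (-35097/2 + 4096)*(-1/34627) = -26905/2*(-1/34627) = 26905/69254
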